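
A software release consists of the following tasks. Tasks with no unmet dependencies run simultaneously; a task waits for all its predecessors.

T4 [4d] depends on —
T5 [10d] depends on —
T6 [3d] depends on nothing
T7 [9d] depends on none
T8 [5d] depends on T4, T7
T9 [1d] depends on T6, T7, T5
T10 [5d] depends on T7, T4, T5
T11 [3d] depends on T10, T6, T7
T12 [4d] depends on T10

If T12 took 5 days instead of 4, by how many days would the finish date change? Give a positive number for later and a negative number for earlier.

Actual critical path: T5→T10→T12 = 10+5+4 = 19 ⇒ 19 days.
T12 lies on that path, so at 5 days the path becomes 20 days.
That remains the longest chain; total 20 days.
Change in finish: 20 − 19 = +1 days.

1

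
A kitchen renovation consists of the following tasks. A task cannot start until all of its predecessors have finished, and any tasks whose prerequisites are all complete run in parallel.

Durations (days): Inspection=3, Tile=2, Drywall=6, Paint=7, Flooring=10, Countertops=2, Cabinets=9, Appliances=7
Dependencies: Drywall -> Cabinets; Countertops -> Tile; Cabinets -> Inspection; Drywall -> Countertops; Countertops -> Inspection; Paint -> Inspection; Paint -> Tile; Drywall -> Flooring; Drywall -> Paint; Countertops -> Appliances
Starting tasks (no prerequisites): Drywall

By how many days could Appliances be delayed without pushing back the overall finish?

The longest chain is Drywall→Cabinets→Inspection = 6+9+3 = 18; overall finish 18 days.
Appliances finishes as early as 15 and must finish by 18.
Slack of Appliances = 11 − 8 = 3 days.

3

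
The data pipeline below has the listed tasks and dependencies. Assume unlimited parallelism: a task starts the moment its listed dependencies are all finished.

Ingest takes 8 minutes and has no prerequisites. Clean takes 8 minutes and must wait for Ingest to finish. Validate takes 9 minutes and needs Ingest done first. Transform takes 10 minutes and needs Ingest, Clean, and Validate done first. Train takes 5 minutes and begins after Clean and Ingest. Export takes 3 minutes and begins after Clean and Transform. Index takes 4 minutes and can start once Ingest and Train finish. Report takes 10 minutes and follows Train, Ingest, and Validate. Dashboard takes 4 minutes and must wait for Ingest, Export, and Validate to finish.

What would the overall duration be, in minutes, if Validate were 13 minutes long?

38

Baseline: Ingest→Validate→Transform→Export→Dashboard = 8+9+10+3+4 = 34 → 34 minutes.
Validate lies on that path, so at 13 minutes the path becomes 38 minutes.
No other chain overtakes it, so the finish is 38 minutes.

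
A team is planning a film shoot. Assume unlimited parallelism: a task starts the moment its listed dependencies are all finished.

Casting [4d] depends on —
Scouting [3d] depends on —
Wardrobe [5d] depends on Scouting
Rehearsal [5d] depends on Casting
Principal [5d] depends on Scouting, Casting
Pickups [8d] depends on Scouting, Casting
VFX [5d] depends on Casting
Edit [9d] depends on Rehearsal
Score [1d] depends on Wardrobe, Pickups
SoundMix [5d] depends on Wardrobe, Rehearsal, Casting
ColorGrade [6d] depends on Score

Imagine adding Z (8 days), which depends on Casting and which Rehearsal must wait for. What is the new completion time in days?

Originally the film shoot takes 19 days.
With Z inserted, Rehearsal now waits for max(Casting, Z).
New critical path: Casting→Z→Rehearsal→Edit = 4+8+5+9 = 26 ⇒ 26 days.

26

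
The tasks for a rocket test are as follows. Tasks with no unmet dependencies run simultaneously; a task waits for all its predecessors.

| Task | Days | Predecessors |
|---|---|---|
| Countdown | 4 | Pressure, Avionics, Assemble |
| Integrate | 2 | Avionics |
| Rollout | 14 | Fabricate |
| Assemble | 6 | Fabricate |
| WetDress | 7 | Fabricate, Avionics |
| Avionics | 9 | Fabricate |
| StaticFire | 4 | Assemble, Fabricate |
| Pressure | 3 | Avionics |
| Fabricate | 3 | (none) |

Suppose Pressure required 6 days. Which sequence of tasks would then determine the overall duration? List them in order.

Fabricate, Avionics, Pressure, Countdown

The binding path is Fabricate→Avionics→Pressure→Countdown = 3+9+3+4 = 19; finish at 19 days.
Since Pressure is critical, the +3 change carries straight to that chain (now 22 days).
The critical path is still Fabricate→Avionics→Pressure→Countdown; finish is now 22 days.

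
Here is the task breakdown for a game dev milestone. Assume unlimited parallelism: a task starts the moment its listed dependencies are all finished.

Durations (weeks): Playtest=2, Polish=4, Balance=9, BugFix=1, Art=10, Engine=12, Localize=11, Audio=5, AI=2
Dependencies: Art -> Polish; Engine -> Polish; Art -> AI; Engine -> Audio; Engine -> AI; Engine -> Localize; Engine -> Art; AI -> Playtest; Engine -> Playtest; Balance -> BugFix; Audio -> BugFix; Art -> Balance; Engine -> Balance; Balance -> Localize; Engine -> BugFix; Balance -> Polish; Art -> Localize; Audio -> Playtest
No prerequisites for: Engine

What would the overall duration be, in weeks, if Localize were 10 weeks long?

41

As given, the longest chain is Engine→Art→Balance→Localize = 12+10+9+11 = 42, so the finish is 42 weeks.
Since Localize is critical, the -1 change carries straight to that chain (now 41 weeks).
No other chain overtakes it, so the finish is 41 weeks.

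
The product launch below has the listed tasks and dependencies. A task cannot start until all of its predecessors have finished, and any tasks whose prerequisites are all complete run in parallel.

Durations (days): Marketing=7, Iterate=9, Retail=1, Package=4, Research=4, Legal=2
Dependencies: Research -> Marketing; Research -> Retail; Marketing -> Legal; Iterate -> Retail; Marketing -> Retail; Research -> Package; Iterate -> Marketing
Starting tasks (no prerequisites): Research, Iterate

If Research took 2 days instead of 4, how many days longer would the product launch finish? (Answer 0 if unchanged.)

Actual critical path: Iterate→Marketing→Legal = 9+7+2 = 18 ⇒ 18 days.
Research has 5 days of float (longest path through it is 13).
The critical path is still Iterate→Marketing→Legal; finish is now 18 days.
Change in finish: 18 − 18 = +0 days.

0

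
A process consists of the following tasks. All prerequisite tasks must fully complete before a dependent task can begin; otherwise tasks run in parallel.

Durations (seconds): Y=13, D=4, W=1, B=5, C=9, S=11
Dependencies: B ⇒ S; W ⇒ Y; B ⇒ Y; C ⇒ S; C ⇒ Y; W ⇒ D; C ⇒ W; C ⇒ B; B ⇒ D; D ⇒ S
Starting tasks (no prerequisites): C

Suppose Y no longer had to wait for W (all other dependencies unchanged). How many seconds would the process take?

29

With the dependency in place, C→B→D→S = 9+5+4+11 = 29 sets the finish at 29 seconds.
Dropping W→Y doesn't change Y's earliest start (14); another predecessor still binds.
New critical path: C→B→D→S = 9+5+4+11 = 29 ⇒ 29 seconds.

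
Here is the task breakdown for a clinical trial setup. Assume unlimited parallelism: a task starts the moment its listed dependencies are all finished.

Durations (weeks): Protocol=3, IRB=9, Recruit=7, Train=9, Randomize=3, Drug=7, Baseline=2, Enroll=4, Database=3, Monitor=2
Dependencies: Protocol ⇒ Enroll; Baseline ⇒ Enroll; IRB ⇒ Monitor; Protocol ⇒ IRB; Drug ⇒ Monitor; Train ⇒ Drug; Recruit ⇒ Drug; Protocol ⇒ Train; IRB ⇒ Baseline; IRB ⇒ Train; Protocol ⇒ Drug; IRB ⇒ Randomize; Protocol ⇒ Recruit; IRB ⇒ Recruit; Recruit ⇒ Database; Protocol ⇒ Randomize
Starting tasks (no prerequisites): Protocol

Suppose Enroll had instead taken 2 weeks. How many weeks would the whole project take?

30

The binding path is Protocol→IRB→Train→Drug→Monitor = 3+9+9+7+2 = 30; finish at 30 weeks.
The longest path through Enroll is only 18 weeks, so Enroll has float 12.
No other chain overtakes it, so the finish is 30 weeks.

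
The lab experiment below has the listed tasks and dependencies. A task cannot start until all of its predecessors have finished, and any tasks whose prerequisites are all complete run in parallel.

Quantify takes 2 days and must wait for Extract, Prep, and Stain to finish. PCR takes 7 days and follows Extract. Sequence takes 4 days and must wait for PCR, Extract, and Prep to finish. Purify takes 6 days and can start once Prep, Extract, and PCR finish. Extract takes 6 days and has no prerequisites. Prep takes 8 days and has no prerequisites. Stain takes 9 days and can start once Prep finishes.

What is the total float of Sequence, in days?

2

The longest chain is Prep→Stain→Quantify = 8+9+2 = 19; overall finish 19 days.
The longest chain containing Sequence totals 17 days.
So Sequence can slip 19 − 17 = 2 days.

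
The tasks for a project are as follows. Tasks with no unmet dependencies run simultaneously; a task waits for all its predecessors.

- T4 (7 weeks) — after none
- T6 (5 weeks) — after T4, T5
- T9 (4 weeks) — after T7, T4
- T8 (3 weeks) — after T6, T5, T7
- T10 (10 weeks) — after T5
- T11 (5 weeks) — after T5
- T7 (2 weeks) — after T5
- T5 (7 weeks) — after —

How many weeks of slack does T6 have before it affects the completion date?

2

T5→T10 = 7+10 = 17 sets the makespan at 17 weeks.
T6 finishes as early as 12 and must finish by 14.
Float = 17 − 15 = 2.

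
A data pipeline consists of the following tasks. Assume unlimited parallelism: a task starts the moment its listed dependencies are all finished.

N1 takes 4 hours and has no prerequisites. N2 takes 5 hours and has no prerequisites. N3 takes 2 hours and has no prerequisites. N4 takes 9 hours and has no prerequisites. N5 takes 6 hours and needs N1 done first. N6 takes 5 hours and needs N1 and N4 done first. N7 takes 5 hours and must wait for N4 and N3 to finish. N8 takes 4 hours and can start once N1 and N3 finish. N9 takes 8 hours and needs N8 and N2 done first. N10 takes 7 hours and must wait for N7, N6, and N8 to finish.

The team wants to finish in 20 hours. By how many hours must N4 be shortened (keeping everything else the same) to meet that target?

Current finish: 21 hours; target: 20.
N4 is on every critical path, so each hour cut from N4 cuts the finish by one (this holds down to a finish of 16).
Need 21 − 20 = 1 hour off N4 → N4 becomes 8 hours, finish becomes 20.

1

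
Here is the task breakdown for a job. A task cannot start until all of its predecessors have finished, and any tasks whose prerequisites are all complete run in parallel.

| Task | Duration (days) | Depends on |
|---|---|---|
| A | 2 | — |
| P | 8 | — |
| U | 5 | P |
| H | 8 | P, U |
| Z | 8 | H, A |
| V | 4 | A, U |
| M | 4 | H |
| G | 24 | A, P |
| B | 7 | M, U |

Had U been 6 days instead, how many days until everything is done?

The binding path is P→U→H→M→B = 8+5+8+4+7 = 32; finish at 32 days.
U lies on that path, so at 6 days the path becomes 33 days.
That remains the longest chain; total 33 days.

33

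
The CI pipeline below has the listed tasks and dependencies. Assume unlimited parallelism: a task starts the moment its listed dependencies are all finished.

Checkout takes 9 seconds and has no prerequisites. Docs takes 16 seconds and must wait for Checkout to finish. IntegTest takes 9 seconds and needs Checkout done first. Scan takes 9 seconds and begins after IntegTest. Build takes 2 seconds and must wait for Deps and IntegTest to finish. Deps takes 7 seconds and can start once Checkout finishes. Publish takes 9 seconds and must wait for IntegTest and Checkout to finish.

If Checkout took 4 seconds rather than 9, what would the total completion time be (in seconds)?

Critical path before the change: Checkout→IntegTest→Scan = 9+9+9 = 27 giving 27 seconds.
Checkout is on the critical path; changing it to 4 makes that path 22 seconds.
The critical path is still Checkout→IntegTest→Scan; finish is now 22 seconds.

22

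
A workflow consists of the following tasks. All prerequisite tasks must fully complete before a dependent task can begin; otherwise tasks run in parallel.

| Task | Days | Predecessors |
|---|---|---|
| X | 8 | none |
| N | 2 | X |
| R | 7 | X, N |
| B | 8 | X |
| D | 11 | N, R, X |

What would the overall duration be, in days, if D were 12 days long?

29

Actual critical path: X→N→R→D = 8+2+7+11 = 28 ⇒ 28 days.
D lies on that path, so at 12 days the path becomes 29 days.
The critical path is still X→N→R→D; finish is now 29 days.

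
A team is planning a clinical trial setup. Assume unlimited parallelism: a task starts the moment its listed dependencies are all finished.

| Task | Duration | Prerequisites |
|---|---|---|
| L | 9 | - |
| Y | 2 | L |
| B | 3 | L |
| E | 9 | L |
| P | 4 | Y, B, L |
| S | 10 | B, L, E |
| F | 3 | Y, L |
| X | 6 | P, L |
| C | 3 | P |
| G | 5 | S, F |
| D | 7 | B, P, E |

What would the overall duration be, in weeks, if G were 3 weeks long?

Actual critical path: L→E→S→G = 9+9+10+5 = 33 ⇒ 33 weeks.
Since G is critical, the -2 change carries straight to that chain (now 31 weeks).
The critical path is still L→E→S→G; finish is now 31 weeks.

31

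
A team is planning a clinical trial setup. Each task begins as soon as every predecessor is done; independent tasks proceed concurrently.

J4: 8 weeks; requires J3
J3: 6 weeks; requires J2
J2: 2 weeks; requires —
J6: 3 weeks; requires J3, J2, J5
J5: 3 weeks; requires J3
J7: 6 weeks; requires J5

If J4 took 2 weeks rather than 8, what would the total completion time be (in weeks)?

Critical path before the change: J2→J3→J5→J7 = 2+6+3+6 = 17 giving 17 weeks.
J4 is off the critical path — its longest chain is 16 weeks, giving 1 of slack.
No other chain overtakes it, so the finish is 17 weeks.

17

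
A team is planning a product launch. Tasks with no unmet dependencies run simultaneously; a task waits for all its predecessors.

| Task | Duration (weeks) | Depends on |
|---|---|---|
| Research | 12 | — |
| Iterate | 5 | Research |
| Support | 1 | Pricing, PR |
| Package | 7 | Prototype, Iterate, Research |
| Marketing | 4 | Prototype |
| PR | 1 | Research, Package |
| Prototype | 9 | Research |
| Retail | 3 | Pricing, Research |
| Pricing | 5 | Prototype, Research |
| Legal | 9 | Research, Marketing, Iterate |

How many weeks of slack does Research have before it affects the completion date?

The longest chain is Research→Prototype→Marketing→Legal = 12+9+4+9 = 34; overall finish 34 weeks.
The longest chain containing Research totals 34 weeks.
So Research can slip 12 − 12 = 0 weeks.

0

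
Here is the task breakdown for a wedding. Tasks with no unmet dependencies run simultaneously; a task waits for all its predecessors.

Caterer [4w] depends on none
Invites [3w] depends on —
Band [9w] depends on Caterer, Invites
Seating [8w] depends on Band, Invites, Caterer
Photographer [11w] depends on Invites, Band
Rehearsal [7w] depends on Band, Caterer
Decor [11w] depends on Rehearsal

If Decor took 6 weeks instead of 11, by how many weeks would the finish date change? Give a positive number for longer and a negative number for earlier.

-5

Critical path before the change: Caterer→Band→Rehearsal→Decor = 4+9+7+11 = 31 giving 31 weeks.
Since Decor is critical, the -5 change carries straight to that chain (now 26 weeks).
The critical path is still Caterer→Band→Rehearsal→Decor; finish is now 26 weeks.
Change in finish: 26 − 31 = -5 weeks.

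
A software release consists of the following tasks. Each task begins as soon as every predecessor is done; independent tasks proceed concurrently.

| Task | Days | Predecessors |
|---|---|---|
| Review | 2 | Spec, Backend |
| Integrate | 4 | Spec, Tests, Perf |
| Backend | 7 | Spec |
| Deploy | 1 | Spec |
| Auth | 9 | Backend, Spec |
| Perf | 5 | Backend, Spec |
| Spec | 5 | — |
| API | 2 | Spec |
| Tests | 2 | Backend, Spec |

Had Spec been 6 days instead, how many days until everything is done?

Critical path before the change: Spec→Backend→Auth = 5+7+9 = 21 giving 21 days.
Spec is on the critical path; changing it to 6 makes that path 22 days.
No other chain overtakes it, so the finish is 22 days.

22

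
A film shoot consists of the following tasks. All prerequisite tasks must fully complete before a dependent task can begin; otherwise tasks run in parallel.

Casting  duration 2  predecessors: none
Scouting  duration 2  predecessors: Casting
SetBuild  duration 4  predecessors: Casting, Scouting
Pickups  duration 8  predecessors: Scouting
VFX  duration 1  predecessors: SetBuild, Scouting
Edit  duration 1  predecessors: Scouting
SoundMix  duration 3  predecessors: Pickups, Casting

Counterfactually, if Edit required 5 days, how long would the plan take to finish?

The binding path is Casting→Scouting→Pickups→SoundMix = 2+2+8+3 = 15; finish at 15 days.
The longest path through Edit is only 5 days, so Edit has float 10.
No other chain overtakes it, so the finish is 15 days.

15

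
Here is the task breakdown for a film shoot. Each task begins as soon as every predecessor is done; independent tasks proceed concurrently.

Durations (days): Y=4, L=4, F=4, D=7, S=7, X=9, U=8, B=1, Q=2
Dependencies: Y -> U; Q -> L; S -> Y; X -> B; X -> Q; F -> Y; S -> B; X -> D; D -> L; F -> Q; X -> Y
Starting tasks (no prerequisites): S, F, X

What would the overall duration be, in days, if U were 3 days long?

20

Critical path before the change: X→Y→U = 9+4+8 = 21 giving 21 days.
Since U is critical, the -5 change carries straight to that chain (now 16 days).
The binding chain switches to X→D→L = 9+7+4 = 20; finish 20 days.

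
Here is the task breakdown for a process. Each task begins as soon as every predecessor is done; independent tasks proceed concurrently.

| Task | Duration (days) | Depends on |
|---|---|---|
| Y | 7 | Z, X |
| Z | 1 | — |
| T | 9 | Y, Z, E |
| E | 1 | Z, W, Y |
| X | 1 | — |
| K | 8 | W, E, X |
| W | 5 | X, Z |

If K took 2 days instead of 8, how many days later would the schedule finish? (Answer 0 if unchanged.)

0

Critical path before the change: Z→Y→E→T = 1+7+1+9 = 18 giving 18 days.
The longest path through K is only 17 days, so K has float 1.
That remains the longest chain; total 18 days.
Change in finish: 18 − 18 = +0 days.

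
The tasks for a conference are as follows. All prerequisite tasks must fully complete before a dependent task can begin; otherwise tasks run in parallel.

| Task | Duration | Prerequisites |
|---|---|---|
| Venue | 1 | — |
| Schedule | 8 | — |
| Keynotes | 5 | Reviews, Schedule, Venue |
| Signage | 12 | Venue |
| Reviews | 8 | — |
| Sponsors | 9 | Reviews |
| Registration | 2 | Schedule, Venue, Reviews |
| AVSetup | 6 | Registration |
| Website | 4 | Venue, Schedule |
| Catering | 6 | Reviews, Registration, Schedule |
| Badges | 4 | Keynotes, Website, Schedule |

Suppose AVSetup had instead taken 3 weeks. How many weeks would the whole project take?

17

The binding path is Reviews→Keynotes→Badges = 8+5+4 = 17; finish at 17 weeks.
AVSetup has 1 week of float (longest path through it is 16).
No other chain overtakes it, so the finish is 17 weeks.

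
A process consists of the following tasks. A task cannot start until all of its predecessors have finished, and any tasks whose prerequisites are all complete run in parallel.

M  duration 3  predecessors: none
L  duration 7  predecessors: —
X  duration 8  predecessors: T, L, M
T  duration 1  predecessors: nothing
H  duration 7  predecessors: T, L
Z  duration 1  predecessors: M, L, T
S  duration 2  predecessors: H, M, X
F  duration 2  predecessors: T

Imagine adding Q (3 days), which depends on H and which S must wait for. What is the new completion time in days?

19

Originally the plan takes 17 days.
With Q inserted, S now waits for max(H, M, X, Q).
New critical path: L→H→Q→S = 7+7+3+2 = 19 ⇒ 19 days.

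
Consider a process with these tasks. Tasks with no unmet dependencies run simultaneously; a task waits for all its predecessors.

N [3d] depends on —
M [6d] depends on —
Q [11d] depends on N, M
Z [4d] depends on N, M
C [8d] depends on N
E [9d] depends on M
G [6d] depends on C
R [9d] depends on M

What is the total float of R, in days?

2

The longest chain is N→C→G = 3+8+6 = 17; overall finish 17 days.
Longest path through R: 15 days (earliest finish 15, latest finish 17).
Float = 17 − 15 = 2.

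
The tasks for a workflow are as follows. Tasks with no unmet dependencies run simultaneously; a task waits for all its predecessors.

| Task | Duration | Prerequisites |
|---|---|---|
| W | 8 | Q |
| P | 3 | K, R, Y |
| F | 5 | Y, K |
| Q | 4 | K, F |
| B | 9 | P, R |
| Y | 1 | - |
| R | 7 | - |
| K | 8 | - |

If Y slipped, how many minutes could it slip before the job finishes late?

7

Critical path: K→F→Q→W = 8+5+4+8 = 25, so the finish is 25 minutes.
Longest path through Y: 18 minutes (earliest finish 1, latest finish 8).
Float = 25 − 18 = 7.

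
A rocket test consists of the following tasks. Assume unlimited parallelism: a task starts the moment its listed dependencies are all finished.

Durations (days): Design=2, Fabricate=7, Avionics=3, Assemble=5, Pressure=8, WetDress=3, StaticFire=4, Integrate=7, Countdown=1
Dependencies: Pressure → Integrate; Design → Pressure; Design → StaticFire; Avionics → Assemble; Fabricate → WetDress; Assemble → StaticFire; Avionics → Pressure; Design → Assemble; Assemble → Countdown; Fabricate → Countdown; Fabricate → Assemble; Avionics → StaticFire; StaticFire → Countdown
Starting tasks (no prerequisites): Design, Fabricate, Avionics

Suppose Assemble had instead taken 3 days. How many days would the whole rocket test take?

18

Critical path before the change: Avionics→Pressure→Integrate = 3+8+7 = 18 giving 18 days.
Assemble is off the critical path — its longest chain is 17 days, giving 1 of slack.
No other chain overtakes it, so the finish is 18 days.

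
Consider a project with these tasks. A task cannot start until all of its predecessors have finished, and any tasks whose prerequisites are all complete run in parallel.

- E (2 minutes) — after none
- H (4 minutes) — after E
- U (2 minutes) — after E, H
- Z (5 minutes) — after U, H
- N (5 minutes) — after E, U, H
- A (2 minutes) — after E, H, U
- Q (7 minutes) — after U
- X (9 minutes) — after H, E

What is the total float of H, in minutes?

0

E→H→U→Q = 2+4+2+7 = 15 sets the makespan at 15 minutes.
H finishes as early as 6 and must finish by 6.
So H can slip 6 − 6 = 0 minutes.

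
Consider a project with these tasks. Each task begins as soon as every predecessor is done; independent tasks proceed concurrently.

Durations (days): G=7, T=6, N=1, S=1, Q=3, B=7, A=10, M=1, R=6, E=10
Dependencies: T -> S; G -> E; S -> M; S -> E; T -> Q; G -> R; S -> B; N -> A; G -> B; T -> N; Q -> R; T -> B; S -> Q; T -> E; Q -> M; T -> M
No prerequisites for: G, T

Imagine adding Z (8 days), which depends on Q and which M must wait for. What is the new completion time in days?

19

Originally the project takes 17 days.
With Z inserted, M now waits for max(S, Q, T, Z).
New critical path: T→S→Q→Z→M = 6+1+3+8+1 = 19 ⇒ 19 days.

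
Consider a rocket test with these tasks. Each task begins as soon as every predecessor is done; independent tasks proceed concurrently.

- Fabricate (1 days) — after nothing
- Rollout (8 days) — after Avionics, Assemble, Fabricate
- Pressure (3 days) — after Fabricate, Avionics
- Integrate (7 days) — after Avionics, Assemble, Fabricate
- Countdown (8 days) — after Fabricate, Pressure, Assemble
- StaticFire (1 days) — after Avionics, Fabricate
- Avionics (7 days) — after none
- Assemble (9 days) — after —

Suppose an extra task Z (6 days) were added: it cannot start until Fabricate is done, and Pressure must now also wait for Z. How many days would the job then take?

Originally the job takes 18 days.
With Z inserted, Pressure now waits for max(Fabricate, Avionics, Z).
New critical path: Fabricate→Z→Pressure→Countdown = 1+6+3+8 = 18 ⇒ 18 days.

18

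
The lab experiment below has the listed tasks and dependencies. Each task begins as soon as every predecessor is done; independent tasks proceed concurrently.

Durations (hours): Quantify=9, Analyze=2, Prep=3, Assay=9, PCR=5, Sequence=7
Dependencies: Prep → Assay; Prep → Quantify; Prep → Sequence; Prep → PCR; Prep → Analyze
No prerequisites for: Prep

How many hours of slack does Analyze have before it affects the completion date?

Prep→Assay = 3+9 = 12 sets the makespan at 12 hours.
Longest path through Analyze: 5 hours (earliest finish 5, latest finish 12).
Slack of Analyze = 10 − 3 = 7 hours.

7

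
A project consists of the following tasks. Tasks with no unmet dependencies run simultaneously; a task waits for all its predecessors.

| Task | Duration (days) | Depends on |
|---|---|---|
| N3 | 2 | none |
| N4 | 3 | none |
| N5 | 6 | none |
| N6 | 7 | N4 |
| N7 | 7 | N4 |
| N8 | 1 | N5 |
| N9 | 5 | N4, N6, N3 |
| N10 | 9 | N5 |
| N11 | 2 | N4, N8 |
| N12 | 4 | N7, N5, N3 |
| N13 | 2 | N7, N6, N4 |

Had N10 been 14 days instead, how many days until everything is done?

20

Baseline: N5→N10 = 6+9 = 15 → 15 days.
Since N10 is critical, the +5 change carries straight to that chain (now 20 days).
The critical path is still N5→N10; finish is now 20 days.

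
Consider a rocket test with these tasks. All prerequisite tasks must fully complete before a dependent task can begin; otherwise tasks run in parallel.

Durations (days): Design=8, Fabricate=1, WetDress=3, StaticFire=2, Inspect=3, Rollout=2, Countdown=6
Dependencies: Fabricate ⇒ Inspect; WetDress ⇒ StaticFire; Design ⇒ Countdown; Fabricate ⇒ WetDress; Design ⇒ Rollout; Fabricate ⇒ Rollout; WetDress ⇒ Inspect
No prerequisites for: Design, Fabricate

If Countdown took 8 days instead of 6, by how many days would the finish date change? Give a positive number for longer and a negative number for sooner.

2

Baseline: Design→Countdown = 8+6 = 14 → 14 days.
Countdown lies on that path, so at 8 days the path becomes 16 days.
The critical path is still Design→Countdown; finish is now 16 days.
Change in finish: 16 − 14 = +2 days.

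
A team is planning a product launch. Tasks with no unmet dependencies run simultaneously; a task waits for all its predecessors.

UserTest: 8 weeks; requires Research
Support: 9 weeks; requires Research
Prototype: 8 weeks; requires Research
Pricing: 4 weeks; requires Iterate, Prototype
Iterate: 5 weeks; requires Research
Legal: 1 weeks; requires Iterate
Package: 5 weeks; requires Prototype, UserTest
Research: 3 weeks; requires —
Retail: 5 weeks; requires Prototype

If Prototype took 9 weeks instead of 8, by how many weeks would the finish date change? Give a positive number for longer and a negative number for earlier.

The binding path is Research→Prototype→Package = 3+8+5 = 16; finish at 16 weeks.
Since Prototype is critical, the +1 change carries straight to that chain (now 17 weeks).
That remains the longest chain; total 17 weeks.
Change in finish: 17 − 16 = +1 weeks.

1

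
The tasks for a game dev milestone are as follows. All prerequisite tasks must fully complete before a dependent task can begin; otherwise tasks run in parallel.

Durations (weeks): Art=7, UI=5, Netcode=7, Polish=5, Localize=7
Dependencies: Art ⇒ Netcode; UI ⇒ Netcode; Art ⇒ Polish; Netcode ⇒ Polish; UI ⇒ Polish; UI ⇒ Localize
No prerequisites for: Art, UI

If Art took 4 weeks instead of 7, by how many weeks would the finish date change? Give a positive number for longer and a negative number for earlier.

Baseline: Art→Netcode→Polish = 7+7+5 = 19 → 19 weeks.
Art lies on that path, so at 4 weeks the path becomes 16 weeks.
The binding chain switches to UI→Netcode→Polish = 5+7+5 = 17; finish 17 weeks.
Change in finish: 17 − 19 = -2 weeks.

-2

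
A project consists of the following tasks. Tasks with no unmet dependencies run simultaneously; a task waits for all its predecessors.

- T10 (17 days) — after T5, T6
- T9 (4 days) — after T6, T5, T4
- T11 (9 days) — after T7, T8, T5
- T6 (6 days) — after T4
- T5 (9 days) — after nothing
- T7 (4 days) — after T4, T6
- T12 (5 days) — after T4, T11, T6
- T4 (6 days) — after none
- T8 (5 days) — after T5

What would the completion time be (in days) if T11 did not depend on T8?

30

With the dependency in place, T4→T6→T7→T11→T12 = 6+6+4+9+5 = 30 sets the finish at 30 days.
Dropping T8→T11 doesn't change T11's earliest start (16); another predecessor still binds.
The longest chain is now T4→T6→T7→T11→T12 = 6+6+4+9+5 = 30, so the project takes 30 days.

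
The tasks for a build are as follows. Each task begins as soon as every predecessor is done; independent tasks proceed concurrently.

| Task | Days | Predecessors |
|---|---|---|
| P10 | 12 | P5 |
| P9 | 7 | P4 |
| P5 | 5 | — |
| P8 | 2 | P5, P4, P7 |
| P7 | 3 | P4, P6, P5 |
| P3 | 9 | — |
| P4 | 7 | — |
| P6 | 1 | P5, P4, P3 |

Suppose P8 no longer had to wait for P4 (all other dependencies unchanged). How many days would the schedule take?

17

Before: longest chain P5→P10 = 5+12 = 17, finish 17.
Dropping P4→P8 doesn't change P8's earliest start (13); another predecessor still binds.
The longest chain is now P5→P10 = 5+12 = 17, so the schedule takes 17 days.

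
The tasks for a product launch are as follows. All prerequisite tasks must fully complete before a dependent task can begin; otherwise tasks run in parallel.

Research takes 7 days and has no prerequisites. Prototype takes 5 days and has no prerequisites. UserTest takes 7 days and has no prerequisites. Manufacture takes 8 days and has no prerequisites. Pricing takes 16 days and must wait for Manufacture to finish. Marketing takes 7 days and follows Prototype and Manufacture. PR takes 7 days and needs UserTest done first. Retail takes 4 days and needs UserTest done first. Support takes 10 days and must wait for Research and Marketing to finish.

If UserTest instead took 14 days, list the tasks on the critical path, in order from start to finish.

Manufacture, Marketing, Support

Baseline: Manufacture→Marketing→Support = 8+7+10 = 25 → 25 days.
The longest path through UserTest is only 14 days, so UserTest has float 11.
That remains the longest chain; total 25 days.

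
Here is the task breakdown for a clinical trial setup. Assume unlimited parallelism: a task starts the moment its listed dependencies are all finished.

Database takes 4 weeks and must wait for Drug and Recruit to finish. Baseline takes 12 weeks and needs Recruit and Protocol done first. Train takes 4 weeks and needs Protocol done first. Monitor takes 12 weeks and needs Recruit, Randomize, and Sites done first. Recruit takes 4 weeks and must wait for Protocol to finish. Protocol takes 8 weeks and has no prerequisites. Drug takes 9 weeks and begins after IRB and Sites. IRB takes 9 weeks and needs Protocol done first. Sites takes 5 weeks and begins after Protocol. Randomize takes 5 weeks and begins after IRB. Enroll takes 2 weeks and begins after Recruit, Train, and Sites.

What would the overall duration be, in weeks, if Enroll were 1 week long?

Actual critical path: Protocol→IRB→Randomize→Monitor = 8+9+5+12 = 34 ⇒ 34 weeks.
Enroll is off the critical path — its longest chain is 15 weeks, giving 19 of slack.
No other chain overtakes it, so the finish is 34 weeks.

34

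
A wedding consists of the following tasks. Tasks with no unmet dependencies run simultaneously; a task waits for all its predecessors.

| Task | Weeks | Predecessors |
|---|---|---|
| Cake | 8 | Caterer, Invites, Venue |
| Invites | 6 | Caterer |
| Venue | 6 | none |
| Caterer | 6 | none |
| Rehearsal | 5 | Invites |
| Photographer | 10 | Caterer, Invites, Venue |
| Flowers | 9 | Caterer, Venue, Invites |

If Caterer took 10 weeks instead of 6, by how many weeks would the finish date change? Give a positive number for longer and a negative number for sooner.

4

Critical path before the change: Caterer→Invites→Photographer = 6+6+10 = 22 giving 22 weeks.
Caterer is on the critical path; changing it to 10 makes that path 26 weeks.
No other chain overtakes it, so the finish is 26 weeks.
Change in finish: 26 − 22 = +4 weeks.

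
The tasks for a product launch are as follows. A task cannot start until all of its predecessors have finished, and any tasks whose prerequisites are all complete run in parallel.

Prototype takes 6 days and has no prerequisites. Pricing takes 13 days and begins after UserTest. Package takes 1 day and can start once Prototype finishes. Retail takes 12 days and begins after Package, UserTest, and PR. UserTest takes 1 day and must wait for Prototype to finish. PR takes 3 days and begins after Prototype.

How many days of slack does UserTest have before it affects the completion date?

The longest chain is Prototype→PR→Retail = 6+3+12 = 21; overall finish 21 days.
Longest path through UserTest: 20 days (earliest finish 7, latest finish 8).
So UserTest can slip 8 − 7 = 1 day.

1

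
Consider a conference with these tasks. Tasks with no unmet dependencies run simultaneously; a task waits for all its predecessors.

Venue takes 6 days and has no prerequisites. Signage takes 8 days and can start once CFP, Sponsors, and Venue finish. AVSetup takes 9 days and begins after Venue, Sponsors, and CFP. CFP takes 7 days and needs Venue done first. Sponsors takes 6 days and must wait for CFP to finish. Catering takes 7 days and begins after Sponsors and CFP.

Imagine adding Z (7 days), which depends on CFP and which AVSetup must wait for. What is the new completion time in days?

Originally the schedule takes 28 days.
With Z inserted, AVSetup now waits for max(Venue, Sponsors, CFP, Z).
New critical path: Venue→CFP→Z→AVSetup = 6+7+7+9 = 29 ⇒ 29 days.

29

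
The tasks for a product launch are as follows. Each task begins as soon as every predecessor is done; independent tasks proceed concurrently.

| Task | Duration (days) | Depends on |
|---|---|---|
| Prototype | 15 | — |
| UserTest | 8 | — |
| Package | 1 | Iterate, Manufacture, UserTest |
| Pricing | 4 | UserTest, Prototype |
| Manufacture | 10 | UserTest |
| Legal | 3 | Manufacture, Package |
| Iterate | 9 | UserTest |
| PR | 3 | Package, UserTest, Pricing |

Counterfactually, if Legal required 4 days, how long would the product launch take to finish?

23

Actual critical path: UserTest→Manufacture→Package→Legal = 8+10+1+3 = 22 ⇒ 22 days.
Legal lies on that path, so at 4 days the path becomes 23 days.
No other chain overtakes it, so the finish is 23 days.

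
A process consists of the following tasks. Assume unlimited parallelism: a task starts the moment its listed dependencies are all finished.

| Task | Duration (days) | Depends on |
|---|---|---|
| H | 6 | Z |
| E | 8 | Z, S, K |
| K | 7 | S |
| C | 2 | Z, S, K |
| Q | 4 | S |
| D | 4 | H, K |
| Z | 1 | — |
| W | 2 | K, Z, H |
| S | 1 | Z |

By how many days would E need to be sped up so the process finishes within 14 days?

Current finish: 17 days; target: 14.
E is on every critical path, so each day cut from E cuts the finish by one (this holds down to a finish of 13).
Need 17 − 14 = 3 days off E → E becomes 5 days, finish becomes 14.

3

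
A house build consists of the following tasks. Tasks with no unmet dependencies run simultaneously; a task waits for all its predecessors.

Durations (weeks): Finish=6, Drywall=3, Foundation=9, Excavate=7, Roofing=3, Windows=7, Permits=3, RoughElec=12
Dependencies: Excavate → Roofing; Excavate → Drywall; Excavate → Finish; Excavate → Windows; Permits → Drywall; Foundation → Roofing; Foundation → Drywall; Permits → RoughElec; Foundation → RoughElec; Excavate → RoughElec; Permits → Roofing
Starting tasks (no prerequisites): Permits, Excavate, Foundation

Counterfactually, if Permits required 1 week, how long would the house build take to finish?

The binding path is Foundation→RoughElec = 9+12 = 21; finish at 21 weeks.
Permits is off the critical path — its longest chain is 15 weeks, giving 6 of slack.
That remains the longest chain; total 21 weeks.

21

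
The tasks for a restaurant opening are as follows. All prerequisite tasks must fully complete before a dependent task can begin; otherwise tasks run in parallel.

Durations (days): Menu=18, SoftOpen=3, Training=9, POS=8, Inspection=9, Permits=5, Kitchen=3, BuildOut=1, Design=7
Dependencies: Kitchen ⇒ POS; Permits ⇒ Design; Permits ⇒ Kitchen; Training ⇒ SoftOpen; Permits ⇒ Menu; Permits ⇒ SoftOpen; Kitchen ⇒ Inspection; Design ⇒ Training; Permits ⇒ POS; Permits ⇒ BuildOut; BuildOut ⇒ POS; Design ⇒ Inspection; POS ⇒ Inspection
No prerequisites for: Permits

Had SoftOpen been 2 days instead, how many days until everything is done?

As given, the longest chain is Permits→Kitchen→POS→Inspection = 5+3+8+9 = 25, so the finish is 25 days.
SoftOpen has 1 day of float (longest path through it is 24).
No other chain overtakes it, so the finish is 25 days.

25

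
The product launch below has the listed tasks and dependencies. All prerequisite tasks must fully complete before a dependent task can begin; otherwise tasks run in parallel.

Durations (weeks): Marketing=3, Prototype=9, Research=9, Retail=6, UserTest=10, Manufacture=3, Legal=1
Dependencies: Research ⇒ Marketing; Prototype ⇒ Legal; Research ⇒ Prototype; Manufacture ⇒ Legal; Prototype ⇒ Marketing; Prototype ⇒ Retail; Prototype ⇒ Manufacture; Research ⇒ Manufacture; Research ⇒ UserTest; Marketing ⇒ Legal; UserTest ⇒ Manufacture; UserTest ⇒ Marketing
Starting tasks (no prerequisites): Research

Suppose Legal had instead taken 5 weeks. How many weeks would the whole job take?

27

Actual critical path: Research→Prototype→Retail = 9+9+6 = 24 ⇒ 24 weeks.
Legal has 1 week of float (longest path through it is 23).
The binding chain switches to Research→UserTest→Manufacture→Legal = 9+10+3+5 = 27; finish 27 weeks.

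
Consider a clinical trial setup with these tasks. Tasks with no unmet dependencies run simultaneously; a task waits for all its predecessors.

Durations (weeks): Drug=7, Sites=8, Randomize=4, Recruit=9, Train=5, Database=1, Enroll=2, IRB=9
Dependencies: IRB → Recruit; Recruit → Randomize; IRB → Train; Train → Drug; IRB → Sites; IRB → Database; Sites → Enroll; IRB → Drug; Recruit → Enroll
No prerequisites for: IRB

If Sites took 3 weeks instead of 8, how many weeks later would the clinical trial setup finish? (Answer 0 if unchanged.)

0

Baseline: IRB→Recruit→Randomize = 9+9+4 = 22 → 22 weeks.
Sites is off the critical path — its longest chain is 19 weeks, giving 3 of slack.
That remains the longest chain; total 22 weeks.
Change in finish: 22 − 22 = +0 weeks.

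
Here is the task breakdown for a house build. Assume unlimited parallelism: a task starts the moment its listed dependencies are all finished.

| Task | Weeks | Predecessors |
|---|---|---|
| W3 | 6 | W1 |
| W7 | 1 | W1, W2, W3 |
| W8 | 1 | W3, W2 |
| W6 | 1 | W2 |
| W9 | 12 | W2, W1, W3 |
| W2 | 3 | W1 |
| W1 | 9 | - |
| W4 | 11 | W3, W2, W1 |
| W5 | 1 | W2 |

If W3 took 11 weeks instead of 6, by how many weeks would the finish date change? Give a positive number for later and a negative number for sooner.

5

Actual critical path: W1→W3→W9 = 9+6+12 = 27 ⇒ 27 weeks.
Since W3 is critical, the +5 change carries straight to that chain (now 32 weeks).
No other chain overtakes it, so the finish is 32 weeks.
Change in finish: 32 − 27 = +5 weeks.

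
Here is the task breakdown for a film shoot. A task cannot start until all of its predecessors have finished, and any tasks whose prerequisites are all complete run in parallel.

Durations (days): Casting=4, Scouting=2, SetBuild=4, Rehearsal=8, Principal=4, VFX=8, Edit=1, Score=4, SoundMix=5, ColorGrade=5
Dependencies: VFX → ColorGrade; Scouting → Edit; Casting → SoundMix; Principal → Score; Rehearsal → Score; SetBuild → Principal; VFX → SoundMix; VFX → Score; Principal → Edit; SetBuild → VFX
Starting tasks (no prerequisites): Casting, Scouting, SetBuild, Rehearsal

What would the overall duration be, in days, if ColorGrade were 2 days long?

17

Critical path before the change: SetBuild→VFX→ColorGrade = 4+8+5 = 17 giving 17 days.
Since ColorGrade is critical, the -3 change carries straight to that chain (now 14 days).
The binding chain switches to SetBuild→VFX→SoundMix = 4+8+5 = 17; finish 17 days.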